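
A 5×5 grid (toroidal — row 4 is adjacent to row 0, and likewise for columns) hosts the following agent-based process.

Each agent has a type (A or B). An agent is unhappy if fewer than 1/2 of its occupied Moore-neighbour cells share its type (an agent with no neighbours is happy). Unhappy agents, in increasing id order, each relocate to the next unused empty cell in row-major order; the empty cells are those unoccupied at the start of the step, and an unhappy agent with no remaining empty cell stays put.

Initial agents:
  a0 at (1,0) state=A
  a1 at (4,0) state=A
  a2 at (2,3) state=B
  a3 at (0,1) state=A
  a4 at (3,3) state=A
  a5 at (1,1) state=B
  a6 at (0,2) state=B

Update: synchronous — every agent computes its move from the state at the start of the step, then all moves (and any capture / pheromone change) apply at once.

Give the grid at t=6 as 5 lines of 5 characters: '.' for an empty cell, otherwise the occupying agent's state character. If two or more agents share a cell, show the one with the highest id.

t=1: a0@(1,0):A a1@(4,0):A a2@(0,0):B a3@(0,1):A a4@(0,3):A a5@(0,4):B a6@(0,2):B
t=2: a0@(1,1):A a1@(1,2):A a2@(1,3):B a3@(0,1):A a4@(1,4):A a5@(2,0):B a6@(2,1):B
t=3: a0@(1,1):A a1@(1,2):A a2@(0,0):B a3@(0,1):A a4@(0,2):A a5@(0,3):B a6@(0,4):B
t=4: a0@(1,1):A a1@(1,2):A a2@(1,0):B a3@(0,1):A a4@(0,2):A a5@(1,3):B a6@(0,4):B
t=5: a0@(1,1):A a1@(1,2):A a2@(0,0):B a3@(0,1):A a4@(0,2):A a5@(0,3):B a6@(0,4):B
t=6: a0@(1,1):A a1@(1,2):A a2@(1,0):B a3@(0,1):A a4@(0,2):A a5@(1,3):B a6@(0,4):B

.AA.B
BAAB.
.....
.....
.....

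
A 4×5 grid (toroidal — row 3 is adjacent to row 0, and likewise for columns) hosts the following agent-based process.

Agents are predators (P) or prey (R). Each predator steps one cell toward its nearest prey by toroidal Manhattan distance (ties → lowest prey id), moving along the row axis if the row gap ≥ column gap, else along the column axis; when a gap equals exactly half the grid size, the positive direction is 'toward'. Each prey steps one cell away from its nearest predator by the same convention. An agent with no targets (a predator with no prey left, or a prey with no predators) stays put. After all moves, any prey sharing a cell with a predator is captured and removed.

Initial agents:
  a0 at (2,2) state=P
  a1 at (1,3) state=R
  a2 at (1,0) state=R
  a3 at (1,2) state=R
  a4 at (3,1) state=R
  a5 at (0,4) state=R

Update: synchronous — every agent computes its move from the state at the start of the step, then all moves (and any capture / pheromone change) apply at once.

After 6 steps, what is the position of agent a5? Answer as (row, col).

t=1: a0@(1,2):P a1@(0,3):R a2@(1,4):R a3@(0,2):R a4@(0,1):R a5@(3,4):R
t=2: a0@(0,2):P a1@(3,3):R a2@(1,0):R a3@(3,2):R a4@(3,1):R a5@(2,4):R
t=3: a0@(3,2):P a1@(2,3):R a2@(1,4):R a3@(2,2):R a4@(2,1):R a5@(1,4):R
t=4: a0@(2,2):P a1@(1,3):R a2@(0,4):R a3@(1,2):R a4@(1,1):R a5@(0,4):R
t=5: a0@(1,2):P a1@(0,3):R a2@(3,4):R a3@(0,2):R a4@(0,1):R a5@(3,4):R
t=6: a0@(0,2):P a1@(3,3):R a2@(2,4):R a3@(3,2):R a4@(3,1):R a5@(2,4):R

(2, 4)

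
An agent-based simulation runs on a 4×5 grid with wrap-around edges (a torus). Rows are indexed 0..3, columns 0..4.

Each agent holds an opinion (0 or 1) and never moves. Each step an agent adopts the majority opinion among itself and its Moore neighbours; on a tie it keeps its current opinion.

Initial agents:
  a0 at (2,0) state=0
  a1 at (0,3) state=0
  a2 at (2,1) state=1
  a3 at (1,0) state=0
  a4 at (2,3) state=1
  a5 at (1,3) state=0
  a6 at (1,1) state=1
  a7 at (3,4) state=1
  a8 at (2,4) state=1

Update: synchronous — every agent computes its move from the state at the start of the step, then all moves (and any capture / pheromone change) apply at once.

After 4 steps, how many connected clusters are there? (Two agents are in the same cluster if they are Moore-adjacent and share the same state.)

2

t=1: a0@(2,0):1 a1@(0,3):0 a2@(2,1):1 a3@(1,0):1 a4@(2,3):1 a5@(1,3):0 a6@(1,1):1 a7@(3,4):1 a8@(2,4):1
t=2: (unchanged — steady state)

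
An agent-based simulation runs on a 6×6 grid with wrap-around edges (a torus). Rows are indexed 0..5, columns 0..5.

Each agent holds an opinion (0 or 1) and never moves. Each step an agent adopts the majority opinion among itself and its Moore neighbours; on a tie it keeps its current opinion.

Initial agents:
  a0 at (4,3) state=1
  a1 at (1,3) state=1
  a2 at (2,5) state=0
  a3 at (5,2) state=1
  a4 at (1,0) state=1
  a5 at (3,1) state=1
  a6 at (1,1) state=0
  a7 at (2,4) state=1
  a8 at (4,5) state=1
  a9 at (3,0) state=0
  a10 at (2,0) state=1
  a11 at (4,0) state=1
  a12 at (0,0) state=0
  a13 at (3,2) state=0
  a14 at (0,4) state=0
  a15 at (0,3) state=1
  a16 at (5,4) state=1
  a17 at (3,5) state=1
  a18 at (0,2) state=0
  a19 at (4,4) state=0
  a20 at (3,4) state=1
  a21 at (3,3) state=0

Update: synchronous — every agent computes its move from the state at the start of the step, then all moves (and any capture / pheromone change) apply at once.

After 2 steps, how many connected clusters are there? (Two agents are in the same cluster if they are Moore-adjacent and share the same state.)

t=1: a0@(4,3):1 a1@(1,3):1 a2@(2,5):1 a3@(5,2):1 a4@(1,0):0 a5@(3,1):1 a6@(1,1):0 a7@(2,4):1 a8@(4,5):1 a9@(3,0):1 a10@(2,0):1 a11@(4,0):1 a12@(0,0):0 a13@(3,2):0 a14@(0,4):1 a15@(0,3):1 a16@(5,4):1 a17@(3,5):1 a18@(0,2):1 a19@(4,4):1 a20@(3,4):1 a21@(3,3):0
t=2: a0@(4,3):1 a1@(1,3):1 a2@(2,5):1 a3@(5,2):1 a4@(1,0):0 a5@(3,1):1 a6@(1,1):0 a7@(2,4):1 a8@(4,5):1 a9@(3,0):1 a10@(2,0):1 a11@(4,0):1 a12@(0,0):0 a13@(3,2):0 a14@(0,4):1 a15@(0,3):1 a16@(5,4):1 a17@(3,5):1 a18@(0,2):1 a19@(4,4):1 a20@(3,4):1 a21@(3,3):1

3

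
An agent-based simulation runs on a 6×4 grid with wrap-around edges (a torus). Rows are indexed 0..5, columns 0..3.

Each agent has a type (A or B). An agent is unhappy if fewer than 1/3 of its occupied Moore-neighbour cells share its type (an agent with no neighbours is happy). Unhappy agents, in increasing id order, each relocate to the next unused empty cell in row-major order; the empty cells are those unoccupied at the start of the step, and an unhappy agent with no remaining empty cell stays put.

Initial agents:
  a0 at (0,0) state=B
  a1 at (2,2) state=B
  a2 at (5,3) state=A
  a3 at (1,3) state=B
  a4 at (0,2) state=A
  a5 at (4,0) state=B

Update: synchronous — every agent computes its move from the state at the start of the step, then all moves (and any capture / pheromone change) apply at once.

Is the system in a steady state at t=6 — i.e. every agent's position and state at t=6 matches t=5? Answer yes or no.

t=1: a0@(0,0):B a1@(2,2):B a2@(5,3):A a3@(1,3):B a4@(0,2):A a5@(0,1):B
t=2: (unchanged — steady state)

yes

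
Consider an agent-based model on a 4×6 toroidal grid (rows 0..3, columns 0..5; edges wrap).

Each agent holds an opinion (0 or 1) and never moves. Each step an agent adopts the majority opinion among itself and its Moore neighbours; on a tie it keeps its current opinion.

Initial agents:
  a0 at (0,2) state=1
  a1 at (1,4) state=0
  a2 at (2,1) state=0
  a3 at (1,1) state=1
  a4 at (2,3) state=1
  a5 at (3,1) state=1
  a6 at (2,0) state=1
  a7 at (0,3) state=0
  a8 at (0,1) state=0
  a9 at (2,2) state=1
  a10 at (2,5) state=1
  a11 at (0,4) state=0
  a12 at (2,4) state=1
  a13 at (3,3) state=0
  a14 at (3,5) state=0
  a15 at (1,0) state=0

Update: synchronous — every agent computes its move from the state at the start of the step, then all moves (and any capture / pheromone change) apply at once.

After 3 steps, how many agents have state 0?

t=1: a0@(0,2):1 a1@(1,4):0 a2@(2,1):1 a3@(1,1):1 a4@(2,3):1 a5@(3,1):1 a6@(2,0):1 a7@(0,3):0 a8@(0,1):1 a9@(2,2):1 a10@(2,5):1 a11@(0,4):0 a12@(2,4):1 a13@(3,3):1 a14@(3,5):1 a15@(1,0):0
t=2: a0@(0,2):1 a1@(1,4):0 a2@(2,1):1 a3@(1,1):1 a4@(2,3):1 a5@(3,1):1 a6@(2,0):1 a7@(0,3):0 a8@(0,1):1 a9@(2,2):1 a10@(2,5):1 a11@(0,4):0 a12@(2,4):1 a13@(3,3):1 a14@(3,5):1 a15@(1,0):1
t=3: (unchanged — steady state)

3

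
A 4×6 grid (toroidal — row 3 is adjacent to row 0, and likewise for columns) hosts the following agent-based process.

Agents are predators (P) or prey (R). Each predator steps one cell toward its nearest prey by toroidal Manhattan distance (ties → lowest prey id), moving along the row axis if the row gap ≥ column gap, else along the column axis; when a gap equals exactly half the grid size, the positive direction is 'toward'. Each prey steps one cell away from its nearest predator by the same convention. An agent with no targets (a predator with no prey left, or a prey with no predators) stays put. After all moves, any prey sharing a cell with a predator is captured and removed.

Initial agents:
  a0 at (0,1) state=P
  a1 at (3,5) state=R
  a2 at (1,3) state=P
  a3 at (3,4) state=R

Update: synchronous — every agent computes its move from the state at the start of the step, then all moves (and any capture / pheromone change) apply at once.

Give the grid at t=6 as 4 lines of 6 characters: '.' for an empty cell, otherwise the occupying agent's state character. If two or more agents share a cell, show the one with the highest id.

t=1: a0@(0,0):P a1@(3,4):R a2@(2,3):P a3@(2,4):R
t=2: a0@(0,5):P a1@(0,4):R a2@(2,4):P a3@(2,5):R
t=3: a0@(0,4):P a1@(0,3):R a2@(2,5):P a3@(2,0):R
t=4: a0@(0,3):P a1@(0,2):R a2@(2,0):P a3@(2,1):R
t=5: a0@(0,2):P a1@(0,1):R a2@(2,1):P a3@(2,2):R
t=6: a0@(0,1):P a1@(0,0):R a2@(2,2):P a3@(2,3):R

RP....
......
..PR..
......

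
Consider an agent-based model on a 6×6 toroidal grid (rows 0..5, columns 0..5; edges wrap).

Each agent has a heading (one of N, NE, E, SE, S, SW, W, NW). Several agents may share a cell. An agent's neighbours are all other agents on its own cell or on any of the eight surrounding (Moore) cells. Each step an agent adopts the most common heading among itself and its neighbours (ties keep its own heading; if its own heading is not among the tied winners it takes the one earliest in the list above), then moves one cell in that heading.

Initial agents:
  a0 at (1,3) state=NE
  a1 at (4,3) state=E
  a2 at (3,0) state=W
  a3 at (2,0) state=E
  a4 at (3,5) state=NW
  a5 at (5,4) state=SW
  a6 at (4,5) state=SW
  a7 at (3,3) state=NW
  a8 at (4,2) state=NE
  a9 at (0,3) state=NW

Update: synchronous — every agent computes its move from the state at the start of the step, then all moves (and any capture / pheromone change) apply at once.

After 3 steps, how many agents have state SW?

4

t=1: a0@(0,4):NE a1@(4,4):E a2@(3,5):W a3@(2,1):E a4@(2,4):NW a5@(0,3):SW a6@(5,4):SW a7@(2,2):NW a8@(3,3):NE a9@(5,2):NW
t=2: a0@(1,3):SW a1@(4,5):E a2@(3,4):W a3@(2,2):E a4@(1,3):NW a5@(1,2):SW a6@(0,3):SW a7@(1,1):NW a8@(2,2):NW a9@(4,1):NW
t=3: a0@(2,2):SW a1@(4,0):E a2@(3,3):W a3@(1,1):NW a4@(2,2):SW a5@(2,1):SW a6@(1,2):SW a7@(0,0):NW a8@(1,1):NW a9@(3,0):NW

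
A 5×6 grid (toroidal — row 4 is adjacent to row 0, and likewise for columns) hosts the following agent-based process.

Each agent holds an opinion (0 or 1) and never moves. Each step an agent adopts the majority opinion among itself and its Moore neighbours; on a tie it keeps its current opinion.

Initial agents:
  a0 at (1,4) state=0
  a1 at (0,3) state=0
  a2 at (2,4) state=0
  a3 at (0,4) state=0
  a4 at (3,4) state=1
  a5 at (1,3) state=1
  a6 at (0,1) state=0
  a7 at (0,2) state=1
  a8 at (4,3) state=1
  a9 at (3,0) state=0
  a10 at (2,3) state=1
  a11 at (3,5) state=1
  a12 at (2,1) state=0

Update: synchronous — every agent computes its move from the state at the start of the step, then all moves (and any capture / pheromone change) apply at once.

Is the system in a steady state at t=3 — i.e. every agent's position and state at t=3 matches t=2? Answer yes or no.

t=1: a0@(1,4):0 a1@(0,3):0 a2@(2,4):1 a3@(0,4):0 a4@(3,4):1 a5@(1,3):0 a6@(0,1):0 a7@(0,2):1 a8@(4,3):1 a9@(3,0):0 a10@(2,3):1 a11@(3,5):1 a12@(2,1):0
t=2: a0@(1,4):0 a1@(0,3):0 a2@(2,4):1 a3@(0,4):0 a4@(3,4):1 a5@(1,3):0 a6@(0,1):0 a7@(0,2):0 a8@(4,3):1 a9@(3,0):0 a10@(2,3):1 a11@(3,5):1 a12@(2,1):0
t=3: a0@(1,4):0 a1@(0,3):0 a2@(2,4):1 a3@(0,4):0 a4@(3,4):1 a5@(1,3):0 a6@(0,1):0 a7@(0,2):0 a8@(4,3):0 a9@(3,0):0 a10@(2,3):1 a11@(3,5):1 a12@(2,1):0

no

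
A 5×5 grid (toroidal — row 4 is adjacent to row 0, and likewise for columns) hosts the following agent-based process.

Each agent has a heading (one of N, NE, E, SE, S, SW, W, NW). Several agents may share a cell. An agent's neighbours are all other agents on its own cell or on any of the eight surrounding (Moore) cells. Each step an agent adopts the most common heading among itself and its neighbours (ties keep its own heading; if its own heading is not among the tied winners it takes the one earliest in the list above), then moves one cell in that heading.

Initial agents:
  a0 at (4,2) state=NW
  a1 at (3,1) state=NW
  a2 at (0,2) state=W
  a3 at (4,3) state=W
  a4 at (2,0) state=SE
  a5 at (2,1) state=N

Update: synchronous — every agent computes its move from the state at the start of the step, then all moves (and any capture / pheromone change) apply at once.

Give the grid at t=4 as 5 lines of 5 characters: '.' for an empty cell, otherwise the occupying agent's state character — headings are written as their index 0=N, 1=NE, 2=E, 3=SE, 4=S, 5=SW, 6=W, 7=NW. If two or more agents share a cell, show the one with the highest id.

t=1: a0@(3,1):NW a1@(2,0):NW a2@(0,1):W a3@(4,2):W a4@(3,1):SE a5@(1,1):N
t=2: a0@(2,0):NW a1@(1,4):NW a2@(0,0):W a3@(4,1):W a4@(2,0):NW a5@(0,1):N
t=3: a0@(1,4):NW a1@(0,3):NW a2@(0,4):W a3@(4,0):W a4@(1,4):NW a5@(0,0):W
t=4: a0@(0,3):NW a1@(4,2):NW a2@(0,3):W a3@(4,4):W a4@(0,3):NW a5@(0,4):W

...76
.....
.....
.....
..7.6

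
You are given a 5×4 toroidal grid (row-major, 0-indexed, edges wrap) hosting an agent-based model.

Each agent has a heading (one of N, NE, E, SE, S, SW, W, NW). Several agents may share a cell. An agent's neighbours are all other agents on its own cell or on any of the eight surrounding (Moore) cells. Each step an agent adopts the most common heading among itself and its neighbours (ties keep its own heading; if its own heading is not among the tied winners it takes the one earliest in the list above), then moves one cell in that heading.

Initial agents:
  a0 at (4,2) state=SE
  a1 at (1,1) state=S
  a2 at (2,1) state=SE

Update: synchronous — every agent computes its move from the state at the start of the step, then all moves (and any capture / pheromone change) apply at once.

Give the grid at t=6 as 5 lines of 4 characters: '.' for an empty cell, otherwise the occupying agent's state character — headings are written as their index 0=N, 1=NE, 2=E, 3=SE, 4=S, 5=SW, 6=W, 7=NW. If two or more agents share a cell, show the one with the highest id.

t=1: a0@(0,3):SE a1@(2,1):S a2@(3,2):SE
t=2: a0@(1,0):SE a1@(3,1):S a2@(4,3):SE
t=3: a0@(2,1):SE a1@(4,1):S a2@(0,0):SE
t=4: a0@(3,2):SE a1@(0,1):S a2@(1,1):SE
t=5: a0@(4,3):SE a1@(1,1):S a2@(2,2):SE
t=6: a0@(0,0):SE a1@(2,1):S a2@(3,3):SE

3...
....
.4..
...3
....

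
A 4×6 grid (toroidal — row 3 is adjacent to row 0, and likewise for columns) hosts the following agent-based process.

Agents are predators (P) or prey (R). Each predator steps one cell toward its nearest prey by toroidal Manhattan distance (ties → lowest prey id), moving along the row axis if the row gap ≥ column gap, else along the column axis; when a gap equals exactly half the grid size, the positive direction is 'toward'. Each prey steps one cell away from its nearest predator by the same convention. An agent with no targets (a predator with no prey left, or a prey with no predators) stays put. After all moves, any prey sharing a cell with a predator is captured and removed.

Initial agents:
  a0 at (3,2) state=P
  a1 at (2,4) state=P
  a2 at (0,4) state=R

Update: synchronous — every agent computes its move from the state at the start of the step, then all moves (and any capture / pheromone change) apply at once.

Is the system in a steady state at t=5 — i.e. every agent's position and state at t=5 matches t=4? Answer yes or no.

yes

t=1: a0@(3,3):P a1@(3,4):P
t=2: (unchanged — steady state)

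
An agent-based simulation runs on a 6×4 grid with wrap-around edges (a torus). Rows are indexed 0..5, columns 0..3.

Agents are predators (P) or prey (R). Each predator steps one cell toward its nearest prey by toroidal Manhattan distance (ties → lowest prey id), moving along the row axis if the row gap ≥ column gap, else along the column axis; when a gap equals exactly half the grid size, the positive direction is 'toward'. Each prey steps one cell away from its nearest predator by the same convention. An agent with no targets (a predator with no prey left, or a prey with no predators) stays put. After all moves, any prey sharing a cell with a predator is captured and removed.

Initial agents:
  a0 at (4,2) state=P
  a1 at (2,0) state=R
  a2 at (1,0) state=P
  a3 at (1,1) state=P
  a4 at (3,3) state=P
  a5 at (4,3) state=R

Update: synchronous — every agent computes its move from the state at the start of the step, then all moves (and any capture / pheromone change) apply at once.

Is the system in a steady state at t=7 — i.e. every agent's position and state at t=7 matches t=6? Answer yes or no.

t=1: a0@(4,3):P a1@(3,0):R a2@(2,0):P a3@(2,1):P a4@(4,3):P a5@(4,0):R
t=2: a0@(4,0):P a2@(3,0):P a3@(3,1):P a4@(4,0):P a5@(4,1):R
t=3: a0@(4,1):P a2@(4,0):P a3@(4,1):P a4@(4,1):P a5@(4,2):R
t=4: a0@(4,2):P a2@(4,1):P a3@(4,2):P a4@(4,2):P a5@(4,3):R
t=5: a0@(4,3):P a2@(4,2):P a3@(4,3):P a4@(4,3):P a5@(4,0):R
t=6: a0@(4,0):P a2@(4,3):P a3@(4,0):P a4@(4,0):P a5@(4,1):R
t=7: a0@(4,1):P a2@(4,0):P a3@(4,1):P a4@(4,1):P a5@(4,2):R

no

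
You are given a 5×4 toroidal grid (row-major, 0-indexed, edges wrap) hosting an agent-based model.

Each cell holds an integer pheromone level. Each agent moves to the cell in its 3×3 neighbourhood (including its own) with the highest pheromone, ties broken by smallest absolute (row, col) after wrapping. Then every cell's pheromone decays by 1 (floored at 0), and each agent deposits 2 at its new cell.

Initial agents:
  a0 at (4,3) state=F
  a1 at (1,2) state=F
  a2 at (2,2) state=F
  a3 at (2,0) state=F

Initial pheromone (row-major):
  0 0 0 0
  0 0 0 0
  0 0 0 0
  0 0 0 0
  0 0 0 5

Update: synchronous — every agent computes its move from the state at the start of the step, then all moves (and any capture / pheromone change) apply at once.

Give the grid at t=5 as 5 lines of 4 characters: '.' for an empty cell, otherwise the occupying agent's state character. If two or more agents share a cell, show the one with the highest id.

.F..
....
....
....
...F

t=1: a0@(4,3) a1@(0,1) a2@(1,1) a3@(1,0) | pheromone: 0 2 0 0 / 2 2 0 0 / 0 0 0 0 / 0 0 0 0 / 0 0 0 6
t=2: a0@(4,3) a1@(0,1) a2@(0,1) a3@(0,1) | pheromone: 0 7 0 0 / 1 1 0 0 / 0 0 0 0 / 0 0 0 0 / 0 0 0 7
t=3: a0@(4,3) a1@(0,1) a2@(0,1) a3@(0,1) | pheromone: 0 12 0 0 / 0 0 0 0 / 0 0 0 0 / 0 0 0 0 / 0 0 0 8
t=4: a0@(4,3) a1@(0,1) a2@(0,1) a3@(0,1) | pheromone: 0 17 0 0 / 0 0 0 0 / 0 0 0 0 / 0 0 0 0 / 0 0 0 9
t=5: a0@(4,3) a1@(0,1) a2@(0,1) a3@(0,1) | pheromone: 0 22 0 0 / 0 0 0 0 / 0 0 0 0 / 0 0 0 0 / 0 0 0 10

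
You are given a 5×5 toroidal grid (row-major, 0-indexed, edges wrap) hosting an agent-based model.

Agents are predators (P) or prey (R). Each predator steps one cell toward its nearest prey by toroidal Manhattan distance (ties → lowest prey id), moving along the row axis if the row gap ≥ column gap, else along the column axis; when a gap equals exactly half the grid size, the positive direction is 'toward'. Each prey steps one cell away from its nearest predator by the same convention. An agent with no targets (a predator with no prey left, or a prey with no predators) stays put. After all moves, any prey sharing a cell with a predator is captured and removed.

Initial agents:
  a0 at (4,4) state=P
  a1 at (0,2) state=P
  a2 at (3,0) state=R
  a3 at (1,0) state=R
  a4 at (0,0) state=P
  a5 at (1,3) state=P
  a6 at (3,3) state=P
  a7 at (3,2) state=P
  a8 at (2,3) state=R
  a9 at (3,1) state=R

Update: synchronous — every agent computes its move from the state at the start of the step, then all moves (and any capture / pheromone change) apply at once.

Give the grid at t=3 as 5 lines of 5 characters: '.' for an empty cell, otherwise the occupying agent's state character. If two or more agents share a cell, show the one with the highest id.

t=1: a0@(3,4):P a1@(0,1):P a2@(2,0):R a3@(2,0):R a4@(1,0):P a5@(2,3):P a6@(2,3):P a7@(3,1):P a8@(3,3):R a9@(3,0):R
t=2: a0@(3,3):P a1@(1,1):P a4@(2,0):P a5@(3,3):P a6@(3,3):P a7@(3,0):P a8@(3,2):R a9@(3,1):R
t=3: a0@(3,2):P a1@(2,1):P a4@(3,0):P a5@(3,2):P a6@(3,2):P a7@(3,1):P

.....
.....
.P...
PPP..
.....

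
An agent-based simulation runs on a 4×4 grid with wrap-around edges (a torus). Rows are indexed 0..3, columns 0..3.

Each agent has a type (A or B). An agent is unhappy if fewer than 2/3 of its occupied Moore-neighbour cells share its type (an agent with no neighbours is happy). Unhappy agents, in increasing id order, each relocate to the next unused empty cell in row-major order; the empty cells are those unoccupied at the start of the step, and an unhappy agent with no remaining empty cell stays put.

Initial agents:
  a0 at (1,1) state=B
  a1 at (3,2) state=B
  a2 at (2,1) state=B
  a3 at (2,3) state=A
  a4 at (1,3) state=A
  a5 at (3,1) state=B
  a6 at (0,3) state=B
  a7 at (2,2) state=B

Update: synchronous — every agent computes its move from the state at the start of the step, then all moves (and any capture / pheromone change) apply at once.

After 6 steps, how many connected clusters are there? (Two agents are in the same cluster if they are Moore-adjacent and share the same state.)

t=1: a0@(1,1):B a1@(3,2):B a2@(2,1):B a3@(0,0):A a4@(0,1):A a5@(3,1):B a6@(0,2):B a7@(2,2):B
t=2: a0@(0,3):B a1@(3,2):B a2@(2,1):B a3@(1,0):A a4@(1,2):A a5@(3,1):B a6@(0,2):B a7@(2,2):B
t=3: a0@(0,0):B a1@(3,2):B a2@(0,1):B a3@(1,1):A a4@(1,3):A a5@(3,1):B a6@(0,2):B a7@(2,2):B
t=4: a0@(0,3):B a1@(3,2):B a2@(0,1):B a3@(1,0):A a4@(1,2):A a5@(3,1):B a6@(2,0):B a7@(2,1):B
t=5: a0@(0,0):B a1@(3,2):B a2@(0,2):B a3@(1,1):A a4@(1,3):A a5@(3,1):B a6@(2,0):B a7@(2,2):B
t=6: a0@(0,1):B a1@(3,2):B a2@(0,3):B a3@(1,0):A a4@(1,2):A a5@(3,1):B a6@(2,1):B a7@(2,3):B

3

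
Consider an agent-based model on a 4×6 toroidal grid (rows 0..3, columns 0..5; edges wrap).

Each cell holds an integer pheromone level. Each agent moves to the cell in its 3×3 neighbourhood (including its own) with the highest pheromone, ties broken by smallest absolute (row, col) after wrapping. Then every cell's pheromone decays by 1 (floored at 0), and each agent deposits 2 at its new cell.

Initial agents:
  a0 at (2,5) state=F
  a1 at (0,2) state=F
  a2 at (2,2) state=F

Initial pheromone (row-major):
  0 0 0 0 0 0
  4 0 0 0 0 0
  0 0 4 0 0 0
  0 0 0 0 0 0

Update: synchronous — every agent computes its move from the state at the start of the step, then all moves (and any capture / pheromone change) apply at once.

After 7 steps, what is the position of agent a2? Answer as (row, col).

(2, 2)

t=1: a0@(1,0) a1@(0,1) a2@(2,2) | pheromone: 0 2 0 0 0 0 / 5 0 0 0 0 0 / 0 0 5 0 0 0 / 0 0 0 0 0 0
t=2: a0@(1,0) a1@(1,0) a2@(2,2) | pheromone: 0 1 0 0 0 0 / 8 0 0 0 0 0 / 0 0 6 0 0 0 / 0 0 0 0 0 0
t=3: a0@(1,0) a1@(1,0) a2@(2,2) | pheromone: 0 0 0 0 0 0 / 11 0 0 0 0 0 / 0 0 7 0 0 0 / 0 0 0 0 0 0
t=4: a0@(1,0) a1@(1,0) a2@(2,2) | pheromone: 0 0 0 0 0 0 / 14 0 0 0 0 0 / 0 0 8 0 0 0 / 0 0 0 0 0 0
t=5: a0@(1,0) a1@(1,0) a2@(2,2) | pheromone: 0 0 0 0 0 0 / 17 0 0 0 0 0 / 0 0 9 0 0 0 / 0 0 0 0 0 0
t=6: a0@(1,0) a1@(1,0) a2@(2,2) | pheromone: 0 0 0 0 0 0 / 20 0 0 0 0 0 / 0 0 10 0 0 0 / 0 0 0 0 0 0
t=7: a0@(1,0) a1@(1,0) a2@(2,2) | pheromone: 0 0 0 0 0 0 / 23 0 0 0 0 0 / 0 0 11 0 0 0 / 0 0 0 0 0 0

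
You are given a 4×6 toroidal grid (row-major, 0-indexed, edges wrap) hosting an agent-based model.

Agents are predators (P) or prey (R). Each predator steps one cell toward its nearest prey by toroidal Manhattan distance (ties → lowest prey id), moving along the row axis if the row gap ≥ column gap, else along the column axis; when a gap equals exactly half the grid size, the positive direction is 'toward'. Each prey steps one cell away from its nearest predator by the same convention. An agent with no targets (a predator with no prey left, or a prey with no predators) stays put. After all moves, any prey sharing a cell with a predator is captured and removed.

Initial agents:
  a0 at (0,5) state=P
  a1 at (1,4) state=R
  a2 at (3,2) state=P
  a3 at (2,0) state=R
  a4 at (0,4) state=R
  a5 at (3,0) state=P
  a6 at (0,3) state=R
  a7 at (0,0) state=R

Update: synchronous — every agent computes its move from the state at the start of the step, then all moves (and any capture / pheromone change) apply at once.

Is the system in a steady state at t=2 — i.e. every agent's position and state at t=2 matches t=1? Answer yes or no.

no

t=1: a0@(0,4):P a1@(2,4):R a2@(0,2):P a3@(1,0):R a4@(0,3):R a5@(2,0):P a7@(0,1):R
t=2: a0@(0,3):P a1@(1,4):R a2@(0,3):P a3@(0,0):R a4@(0,2):R a5@(1,0):P a7@(0,0):R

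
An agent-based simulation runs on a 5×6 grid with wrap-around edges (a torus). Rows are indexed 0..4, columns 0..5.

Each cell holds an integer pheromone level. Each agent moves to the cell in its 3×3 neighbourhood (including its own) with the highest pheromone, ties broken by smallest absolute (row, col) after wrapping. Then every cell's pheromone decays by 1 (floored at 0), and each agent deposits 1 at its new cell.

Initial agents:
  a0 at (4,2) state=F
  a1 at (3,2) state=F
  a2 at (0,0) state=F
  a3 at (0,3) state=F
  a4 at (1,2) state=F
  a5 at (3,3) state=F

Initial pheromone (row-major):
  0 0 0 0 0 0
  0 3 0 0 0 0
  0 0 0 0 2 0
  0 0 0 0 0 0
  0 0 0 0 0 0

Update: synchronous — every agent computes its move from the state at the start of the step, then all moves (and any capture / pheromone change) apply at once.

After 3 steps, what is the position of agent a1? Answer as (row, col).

(1, 1)

t=1: a0@(0,1) a1@(2,1) a2@(1,1) a3@(0,2) a4@(1,1) a5@(2,4) | pheromone: 0 1 1 0 0 0 / 0 4 0 0 0 0 / 0 1 0 0 2 0 / 0 0 0 0 0 0 / 0 0 0 0 0 0
t=2: a0@(1,1) a1@(1,1) a2@(1,1) a3@(1,1) a4@(1,1) a5@(2,4) | pheromone: 0 0 0 0 0 0 / 0 8 0 0 0 0 / 0 0 0 0 2 0 / 0 0 0 0 0 0 / 0 0 0 0 0 0
t=3: a0@(1,1) a1@(1,1) a2@(1,1) a3@(1,1) a4@(1,1) a5@(2,4) | pheromone: 0 0 0 0 0 0 / 0 12 0 0 0 0 / 0 0 0 0 2 0 / 0 0 0 0 0 0 / 0 0 0 0 0 0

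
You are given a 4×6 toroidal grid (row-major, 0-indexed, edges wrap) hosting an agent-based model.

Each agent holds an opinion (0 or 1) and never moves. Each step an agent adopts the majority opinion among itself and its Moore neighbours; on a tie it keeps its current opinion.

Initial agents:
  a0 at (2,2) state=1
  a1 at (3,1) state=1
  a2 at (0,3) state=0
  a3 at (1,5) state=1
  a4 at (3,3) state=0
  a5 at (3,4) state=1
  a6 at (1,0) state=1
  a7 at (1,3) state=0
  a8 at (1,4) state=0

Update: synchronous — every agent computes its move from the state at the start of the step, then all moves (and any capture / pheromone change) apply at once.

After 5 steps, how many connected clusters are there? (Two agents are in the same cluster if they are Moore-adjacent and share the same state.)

3

t=1: a0@(2,2):1 a1@(3,1):1 a2@(0,3):0 a3@(1,5):1 a4@(3,3):0 a5@(3,4):0 a6@(1,0):1 a7@(1,3):0 a8@(1,4):0
t=2: (unchanged — steady state)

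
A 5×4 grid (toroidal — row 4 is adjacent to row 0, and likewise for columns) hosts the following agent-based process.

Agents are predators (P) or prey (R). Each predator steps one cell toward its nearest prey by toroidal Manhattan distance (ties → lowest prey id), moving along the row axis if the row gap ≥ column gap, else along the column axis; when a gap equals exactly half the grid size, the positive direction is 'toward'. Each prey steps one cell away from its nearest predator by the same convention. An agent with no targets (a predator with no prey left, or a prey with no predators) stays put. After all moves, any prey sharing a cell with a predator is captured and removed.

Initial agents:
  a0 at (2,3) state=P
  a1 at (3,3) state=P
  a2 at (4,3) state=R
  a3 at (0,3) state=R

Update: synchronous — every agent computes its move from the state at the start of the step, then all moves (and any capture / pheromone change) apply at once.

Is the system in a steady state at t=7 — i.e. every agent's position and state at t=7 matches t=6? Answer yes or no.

t=1: a0@(3,3):P a1@(4,3):P a2@(0,3):R
t=2: a0@(4,3):P a1@(0,3):P a2@(1,3):R
t=3: a0@(0,3):P a1@(1,3):P a2@(2,3):R
t=4: a0@(1,3):P a1@(2,3):P a2@(3,3):R
t=5: a0@(2,3):P a1@(3,3):P a2@(4,3):R
t=6: a0@(3,3):P a1@(4,3):P a2@(0,3):R
t=7: a0@(4,3):P a1@(0,3):P a2@(1,3):R

no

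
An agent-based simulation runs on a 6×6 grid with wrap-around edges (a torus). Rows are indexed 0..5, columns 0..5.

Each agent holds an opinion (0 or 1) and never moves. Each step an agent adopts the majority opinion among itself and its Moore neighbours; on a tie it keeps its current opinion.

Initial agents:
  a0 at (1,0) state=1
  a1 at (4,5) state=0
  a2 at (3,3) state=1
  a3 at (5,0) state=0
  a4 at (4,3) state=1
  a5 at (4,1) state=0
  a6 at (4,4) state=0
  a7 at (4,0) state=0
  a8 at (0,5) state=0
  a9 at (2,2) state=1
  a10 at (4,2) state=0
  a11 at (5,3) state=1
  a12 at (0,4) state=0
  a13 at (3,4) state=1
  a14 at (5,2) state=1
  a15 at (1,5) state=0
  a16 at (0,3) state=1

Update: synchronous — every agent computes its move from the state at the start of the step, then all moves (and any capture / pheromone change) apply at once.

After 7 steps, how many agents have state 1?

9

t=1: a0@(1,0):0 a1@(4,5):0 a2@(3,3):1 a3@(5,0):0 a4@(4,3):1 a5@(4,1):0 a6@(4,4):1 a7@(4,0):0 a8@(0,5):0 a9@(2,2):1 a10@(4,2):1 a11@(5,3):1 a12@(0,4):0 a13@(3,4):1 a14@(5,2):1 a15@(1,5):0 a16@(0,3):1
t=2: (unchanged — steady state)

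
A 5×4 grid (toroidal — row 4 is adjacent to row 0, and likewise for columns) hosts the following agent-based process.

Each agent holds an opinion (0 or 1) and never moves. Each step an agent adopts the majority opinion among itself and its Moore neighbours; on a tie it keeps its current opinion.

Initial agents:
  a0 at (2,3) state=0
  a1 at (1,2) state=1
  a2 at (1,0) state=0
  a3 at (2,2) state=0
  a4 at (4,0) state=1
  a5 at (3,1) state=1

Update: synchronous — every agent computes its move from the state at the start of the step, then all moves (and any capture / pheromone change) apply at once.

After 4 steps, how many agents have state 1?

t=1: a0@(2,3):0 a1@(1,2):0 a2@(1,0):0 a3@(2,2):0 a4@(4,0):1 a5@(3,1):1
t=2: (unchanged — steady state)

2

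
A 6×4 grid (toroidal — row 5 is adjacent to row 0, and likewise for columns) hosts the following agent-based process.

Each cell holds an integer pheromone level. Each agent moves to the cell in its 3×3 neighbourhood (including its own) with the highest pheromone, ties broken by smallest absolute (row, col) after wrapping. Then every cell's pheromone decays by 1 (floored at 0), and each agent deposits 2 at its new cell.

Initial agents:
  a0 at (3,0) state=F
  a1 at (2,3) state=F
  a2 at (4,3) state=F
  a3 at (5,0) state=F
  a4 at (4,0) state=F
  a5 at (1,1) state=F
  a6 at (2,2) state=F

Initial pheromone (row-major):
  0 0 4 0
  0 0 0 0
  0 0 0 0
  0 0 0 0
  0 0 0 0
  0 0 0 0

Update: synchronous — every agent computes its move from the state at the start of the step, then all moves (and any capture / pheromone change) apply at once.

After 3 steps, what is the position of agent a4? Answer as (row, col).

(3, 0)

t=1: a0@(2,0) a1@(1,0) a2@(3,0) a3@(0,0) a4@(3,0) a5@(0,2) a6@(1,1) | pheromone: 2 0 5 0 / 2 2 0 0 / 2 0 0 0 / 4 0 0 0 / 0 0 0 0 / 0 0 0 0
t=2: a0@(3,0) a1@(0,0) a2@(3,0) a3@(0,0) a4@(3,0) a5@(0,2) a6@(0,2) | pheromone: 5 0 8 0 / 1 1 0 0 / 1 0 0 0 / 9 0 0 0 / 0 0 0 0 / 0 0 0 0
t=3: a0@(3,0) a1@(0,0) a2@(3,0) a3@(0,0) a4@(3,0) a5@(0,2) a6@(0,2) | pheromone: 8 0 11 0 / 0 0 0 0 / 0 0 0 0 / 14 0 0 0 / 0 0 0 0 / 0 0 0 0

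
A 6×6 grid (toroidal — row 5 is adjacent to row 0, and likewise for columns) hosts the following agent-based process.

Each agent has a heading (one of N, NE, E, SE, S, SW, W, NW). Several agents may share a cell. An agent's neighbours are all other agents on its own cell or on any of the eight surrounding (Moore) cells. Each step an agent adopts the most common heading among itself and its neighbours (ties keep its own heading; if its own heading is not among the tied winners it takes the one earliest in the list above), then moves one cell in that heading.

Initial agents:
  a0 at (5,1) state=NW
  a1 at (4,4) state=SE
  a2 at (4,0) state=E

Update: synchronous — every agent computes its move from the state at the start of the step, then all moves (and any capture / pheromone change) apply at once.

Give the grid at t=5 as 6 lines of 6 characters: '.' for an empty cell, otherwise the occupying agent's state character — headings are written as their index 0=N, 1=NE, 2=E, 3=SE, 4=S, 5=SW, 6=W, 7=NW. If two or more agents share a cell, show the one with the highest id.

t=1: a0@(4,0):NW a1@(5,5):SE a2@(4,1):E
t=2: a0@(3,5):NW a1@(0,0):SE a2@(4,2):E
t=3: a0@(2,4):NW a1@(1,1):SE a2@(4,3):E
t=4: a0@(1,3):NW a1@(2,2):SE a2@(4,4):E
t=5: a0@(0,2):NW a1@(3,3):SE a2@(4,5):E

..7...
......
......
...3..
.....2
......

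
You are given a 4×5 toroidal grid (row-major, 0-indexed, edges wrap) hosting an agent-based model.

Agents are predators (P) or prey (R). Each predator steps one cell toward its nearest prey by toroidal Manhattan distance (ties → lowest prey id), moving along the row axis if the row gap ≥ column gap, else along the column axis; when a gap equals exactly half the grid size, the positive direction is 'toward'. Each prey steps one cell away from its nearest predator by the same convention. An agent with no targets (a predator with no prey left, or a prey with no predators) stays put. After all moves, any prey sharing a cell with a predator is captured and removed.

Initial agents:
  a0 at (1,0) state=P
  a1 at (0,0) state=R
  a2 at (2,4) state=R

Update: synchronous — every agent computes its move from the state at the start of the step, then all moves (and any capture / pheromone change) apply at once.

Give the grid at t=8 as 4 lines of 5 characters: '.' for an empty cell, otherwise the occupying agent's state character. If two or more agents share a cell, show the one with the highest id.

t=1: a0@(0,0):P a1@(3,0):R a2@(3,4):R
t=2: a0@(3,0):P a1@(2,0):R a2@(2,4):R
t=3: a0@(2,0):P a1@(1,0):R a2@(1,4):R
t=4: a0@(1,0):P a1@(0,0):R a2@(0,4):R
t=5: a0@(0,0):P a1@(3,0):R a2@(3,4):R
t=6: a0@(3,0):P a1@(2,0):R a2@(2,4):R
t=7: a0@(2,0):P a1@(1,0):R a2@(1,4):R
t=8: a0@(1,0):P a1@(0,0):R a2@(0,4):R

R...R
P....
.....
.....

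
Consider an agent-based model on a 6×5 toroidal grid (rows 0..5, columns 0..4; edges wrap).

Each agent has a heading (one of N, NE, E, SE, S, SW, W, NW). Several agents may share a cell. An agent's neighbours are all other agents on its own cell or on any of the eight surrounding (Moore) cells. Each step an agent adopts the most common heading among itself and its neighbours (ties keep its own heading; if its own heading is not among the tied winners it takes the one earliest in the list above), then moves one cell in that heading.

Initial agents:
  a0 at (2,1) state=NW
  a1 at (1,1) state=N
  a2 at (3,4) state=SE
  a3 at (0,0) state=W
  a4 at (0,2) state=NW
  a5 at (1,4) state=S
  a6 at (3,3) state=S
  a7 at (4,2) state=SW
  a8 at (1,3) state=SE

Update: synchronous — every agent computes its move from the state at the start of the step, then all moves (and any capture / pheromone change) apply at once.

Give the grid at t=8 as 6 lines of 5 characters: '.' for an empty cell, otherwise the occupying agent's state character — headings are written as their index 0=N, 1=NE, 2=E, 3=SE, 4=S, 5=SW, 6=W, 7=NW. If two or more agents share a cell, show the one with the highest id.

...7.
.....
.....
...77
....7
7.77.

t=1: a0@(1,0):NW a1@(0,0):NW a2@(4,0):SE a3@(0,4):W a4@(5,1):NW a5@(2,4):S a6@(4,3):S a7@(5,1):SW a8@(2,4):SE
t=2: a0@(0,4):NW a1@(5,4):NW a2@(5,1):SE a3@(5,3):NW a4@(4,0):NW a5@(3,4):S a6@(5,3):S a7@(4,0):NW a8@(3,0):SE
t=3: a0@(5,3):NW a1@(4,3):NW a2@(4,0):NW a3@(4,2):NW a4@(3,4):NW a5@(2,3):NW a6@(4,2):NW a7@(3,4):NW a8@(2,4):NW
t=4: a0@(4,2):NW a1@(3,2):NW a2@(3,4):NW a3@(3,1):NW a4@(2,3):NW a5@(1,2):NW a6@(3,1):NW a7@(2,3):NW a8@(1,3):NW
t=5: a0@(3,1):NW a1@(2,1):NW a2@(2,3):NW a3@(2,0):NW a4@(1,2):NW a5@(0,1):NW a6@(2,0):NW a7@(1,2):NW a8@(0,2):NW
t=6: a0@(2,0):NW a1@(1,0):NW a2@(1,2):NW a3@(1,4):NW a4@(0,1):NW a5@(5,0):NW a6@(1,4):NW a7@(0,1):NW a8@(5,1):NW
t=7: a0@(1,4):NW a1@(0,4):NW a2@(0,1):NW a3@(0,3):NW a4@(5,0):NW a5@(4,4):NW a6@(0,3):NW a7@(5,0):NW a8@(4,0):NW
t=8: a0@(0,3):NW a1@(5,3):NW a2@(5,0):NW a3@(5,2):NW a4@(4,4):NW a5@(3,3):NW a6@(5,2):NW a7@(4,4):NW a8@(3,4):NW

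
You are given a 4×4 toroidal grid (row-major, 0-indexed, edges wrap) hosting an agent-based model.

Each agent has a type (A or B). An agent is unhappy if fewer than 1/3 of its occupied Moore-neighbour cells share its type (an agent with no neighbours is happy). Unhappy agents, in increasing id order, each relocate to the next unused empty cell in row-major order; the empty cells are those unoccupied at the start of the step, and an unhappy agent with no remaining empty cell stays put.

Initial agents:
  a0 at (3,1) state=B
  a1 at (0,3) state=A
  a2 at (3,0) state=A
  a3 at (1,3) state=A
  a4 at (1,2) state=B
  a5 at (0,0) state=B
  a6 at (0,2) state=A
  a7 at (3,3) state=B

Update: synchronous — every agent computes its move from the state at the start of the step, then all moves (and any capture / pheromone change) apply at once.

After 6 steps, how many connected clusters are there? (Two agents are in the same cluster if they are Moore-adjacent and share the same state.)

t=1: a0@(3,1):B a1@(0,3):A a2@(0,1):A a3@(1,3):A a4@(1,0):B a5@(0,0):B a6@(0,2):A a7@(1,1):B
t=2: a0@(3,1):B a1@(0,3):A a2@(1,2):A a3@(1,3):A a4@(1,0):B a5@(0,0):B a6@(0,2):A a7@(1,1):B
t=3: (unchanged — steady state)

2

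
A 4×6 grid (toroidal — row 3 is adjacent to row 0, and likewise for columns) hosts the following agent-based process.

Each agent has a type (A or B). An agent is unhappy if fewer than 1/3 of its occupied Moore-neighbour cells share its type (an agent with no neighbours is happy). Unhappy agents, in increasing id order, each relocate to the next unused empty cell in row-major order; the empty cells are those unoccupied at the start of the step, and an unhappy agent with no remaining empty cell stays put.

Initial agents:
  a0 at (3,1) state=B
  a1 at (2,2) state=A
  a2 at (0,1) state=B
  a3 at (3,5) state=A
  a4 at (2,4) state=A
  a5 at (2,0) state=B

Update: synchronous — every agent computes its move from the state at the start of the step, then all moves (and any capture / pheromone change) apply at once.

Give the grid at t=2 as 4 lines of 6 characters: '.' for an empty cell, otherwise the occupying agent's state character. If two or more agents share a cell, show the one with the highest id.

AB....
......
B...A.
.B...A

t=1: a0@(3,1):B a1@(0,0):A a2@(0,1):B a3@(3,5):A a4@(2,4):A a5@(2,0):B
t=2: (unchanged — steady state)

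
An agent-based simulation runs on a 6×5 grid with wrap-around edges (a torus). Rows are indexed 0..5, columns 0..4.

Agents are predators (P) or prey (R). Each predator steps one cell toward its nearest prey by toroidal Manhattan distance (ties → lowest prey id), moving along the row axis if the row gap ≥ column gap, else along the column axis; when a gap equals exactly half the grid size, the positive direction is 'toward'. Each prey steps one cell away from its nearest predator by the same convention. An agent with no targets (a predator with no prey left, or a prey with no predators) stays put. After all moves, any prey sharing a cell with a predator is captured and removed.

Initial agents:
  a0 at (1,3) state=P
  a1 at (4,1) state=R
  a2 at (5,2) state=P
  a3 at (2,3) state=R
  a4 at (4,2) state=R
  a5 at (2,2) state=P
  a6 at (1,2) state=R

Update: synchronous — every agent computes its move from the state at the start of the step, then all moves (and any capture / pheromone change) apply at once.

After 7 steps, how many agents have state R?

4

t=1: a0@(2,3):P a1@(3,1):R a2@(4,2):P a3@(3,3):R a4@(3,2):R a5@(2,3):P a6@(1,1):R
t=2: a0@(3,3):P a1@(2,1):R a2@(3,2):P a3@(4,3):R a4@(2,2):R a5@(3,3):P a6@(1,0):R
t=3: a0@(4,3):P a1@(1,1):R a2@(2,2):P a3@(5,3):R a4@(1,2):R a5@(4,3):P a6@(0,0):R
t=4: a0@(5,3):P a1@(0,1):R a2@(1,2):P a3@(0,3):R a4@(0,2):R a5@(5,3):P a6@(1,0):R
t=5: a0@(0,3):P a1@(5,1):R a2@(0,2):P a3@(1,3):R a4@(5,2):R a5@(0,3):P a6@(1,4):R
t=6: a0@(1,3):P a1@(4,1):R a2@(5,2):P a3@(2,3):R a4@(4,2):R a5@(1,3):P a6@(2,4):R
t=7: a0@(2,3):P a1@(3,1):R a2@(4,2):P a3@(3,3):R a4@(3,2):R a5@(2,3):P a6@(3,4):R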